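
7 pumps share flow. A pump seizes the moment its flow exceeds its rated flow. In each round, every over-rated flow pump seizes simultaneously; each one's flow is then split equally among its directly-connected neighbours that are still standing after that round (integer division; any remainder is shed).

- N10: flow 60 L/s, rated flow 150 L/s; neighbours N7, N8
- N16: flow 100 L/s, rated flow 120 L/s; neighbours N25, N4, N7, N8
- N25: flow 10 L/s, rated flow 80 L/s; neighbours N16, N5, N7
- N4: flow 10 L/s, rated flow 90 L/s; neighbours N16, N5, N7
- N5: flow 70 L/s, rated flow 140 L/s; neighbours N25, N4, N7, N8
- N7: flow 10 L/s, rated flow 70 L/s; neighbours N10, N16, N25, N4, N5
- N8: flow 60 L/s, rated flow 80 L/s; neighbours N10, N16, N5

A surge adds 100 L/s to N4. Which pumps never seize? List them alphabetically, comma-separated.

N10

Round 1 — N4 at 110 > 90. N4 seizes.
  N4 sheds 110 L/s to N16, N5, N7: 36 each (2 lost).
    N16: 100+36 = 136 > 120
    N5: 70+36 = 106 ≤ 140
    N7: 10+36 = 46 ≤ 70
Round 2 — N16 seizes.
  N16 sheds 136 L/s to N25, N7, N8: 45 each (1 lost).
    N25: 10+45 = 55 ≤ 80
    N7: 46+45 = 91 > 70
    N8: 60+45 = 105 > 80
Round 3 — N7, N8 seize.
  N7 sheds 91 L/s to N10, N25, N5: 30 each (1 lost).
    N10: 60+30 = 90 ≤ 150
    N25: 55+30 = 85 > 80
    N5: 106+30 = 136 ≤ 140
  N8 sheds 105 L/s to N10, N5: 52 each (1 lost).
    N10: 90+52 = 142 ≤ 150
    N5: 136+52 = 188 > 140
Round 4 — N25, N5 seize.
  N25 sheds 85 L/s: no online neighbours, lost.
  N5 sheds 188 L/s: no online neighbours, lost.
No further seizures.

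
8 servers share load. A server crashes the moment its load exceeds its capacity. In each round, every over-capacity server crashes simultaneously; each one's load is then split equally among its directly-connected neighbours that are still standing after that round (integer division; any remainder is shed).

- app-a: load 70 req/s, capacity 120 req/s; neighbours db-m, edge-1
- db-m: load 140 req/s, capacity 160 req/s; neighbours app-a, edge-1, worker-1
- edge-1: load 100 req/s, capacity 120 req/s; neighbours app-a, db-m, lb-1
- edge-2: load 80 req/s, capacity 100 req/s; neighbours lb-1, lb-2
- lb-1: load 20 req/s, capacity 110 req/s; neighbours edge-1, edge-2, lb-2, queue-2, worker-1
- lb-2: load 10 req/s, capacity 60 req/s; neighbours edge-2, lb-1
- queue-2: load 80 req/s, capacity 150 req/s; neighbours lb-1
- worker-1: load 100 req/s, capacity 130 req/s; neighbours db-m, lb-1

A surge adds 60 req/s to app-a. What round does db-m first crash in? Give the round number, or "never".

Round 1 — app-a at 130 > 120. app-a crashes.
  app-a sheds 130 req/s to db-m, edge-1: 65 each.
    db-m: 140+65 = 205 > 160
    edge-1: 100+65 = 165 > 120
Round 2 — db-m, edge-1 crash.
  db-m sheds 205 req/s to worker-1: 205 each.
    worker-1: 100+205 = 305 > 130
  edge-1 sheds 165 req/s to lb-1: 165 each.
    lb-1: 20+165 = 185 > 110
Round 3 — lb-1, worker-1 crash.
  lb-1 sheds 185 req/s to edge-2, lb-2, queue-2: 61 each (2 lost).
    edge-2: 80+61 = 141 > 100
    lb-2: 10+61 = 71 > 60
    queue-2: 80+61 = 141 ≤ 150
  worker-1 sheds 305 req/s: no online neighbours, lost.
Round 4 — edge-2, lb-2 crash.
  edge-2 sheds 141 req/s: no online neighbours, lost.
  lb-2 sheds 71 req/s: no online neighbours, lost.
No further crashes.

2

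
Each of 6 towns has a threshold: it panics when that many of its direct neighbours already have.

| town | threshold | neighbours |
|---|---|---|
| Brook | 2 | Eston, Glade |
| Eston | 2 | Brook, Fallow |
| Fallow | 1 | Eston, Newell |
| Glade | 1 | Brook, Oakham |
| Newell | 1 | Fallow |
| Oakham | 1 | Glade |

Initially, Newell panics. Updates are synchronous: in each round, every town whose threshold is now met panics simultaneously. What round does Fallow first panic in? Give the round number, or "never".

2

Round 1 — Newell panics (initial).
Round 2 — checking thresholds:
  Fallow: 1 of 2 neighbours ≥ 1, panics.
Round 3 — no new panics; cascade stops.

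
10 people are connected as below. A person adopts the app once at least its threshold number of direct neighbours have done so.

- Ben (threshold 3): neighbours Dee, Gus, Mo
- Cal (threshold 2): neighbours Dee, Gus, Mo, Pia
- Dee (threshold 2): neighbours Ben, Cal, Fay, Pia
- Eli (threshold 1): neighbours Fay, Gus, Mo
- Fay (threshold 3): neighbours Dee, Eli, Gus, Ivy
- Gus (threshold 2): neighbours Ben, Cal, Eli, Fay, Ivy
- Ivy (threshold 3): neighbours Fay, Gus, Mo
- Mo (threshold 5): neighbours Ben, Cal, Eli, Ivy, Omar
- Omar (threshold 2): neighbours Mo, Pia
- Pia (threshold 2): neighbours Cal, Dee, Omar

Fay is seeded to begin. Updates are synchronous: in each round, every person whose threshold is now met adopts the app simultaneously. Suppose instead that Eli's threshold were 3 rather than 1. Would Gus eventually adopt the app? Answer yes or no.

no

With Eli's threshold at 3:
Round 1 — Fay adopts the app (initial).
Round 2 — no new adoptions; cascade stops.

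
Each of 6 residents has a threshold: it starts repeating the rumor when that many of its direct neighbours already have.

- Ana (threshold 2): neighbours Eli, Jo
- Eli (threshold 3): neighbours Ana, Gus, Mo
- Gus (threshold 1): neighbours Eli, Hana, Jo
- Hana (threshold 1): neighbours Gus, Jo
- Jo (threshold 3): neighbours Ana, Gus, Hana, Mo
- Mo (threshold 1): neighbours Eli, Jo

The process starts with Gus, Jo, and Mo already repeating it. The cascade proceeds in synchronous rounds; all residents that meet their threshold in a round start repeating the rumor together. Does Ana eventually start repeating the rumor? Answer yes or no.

no

Round 1 — Gus, Jo, Mo start repeating the rumor (initial).
Round 2 — checking thresholds:
  Ana: 1 of 2 neighbours < 2, not yet.
  Eli: 2 of 3 neighbours < 3, not yet.
  Hana: 2 of 2 neighbours ≥ 1, starts repeating the rumor.
Round 3 — no new spreads; cascade stops.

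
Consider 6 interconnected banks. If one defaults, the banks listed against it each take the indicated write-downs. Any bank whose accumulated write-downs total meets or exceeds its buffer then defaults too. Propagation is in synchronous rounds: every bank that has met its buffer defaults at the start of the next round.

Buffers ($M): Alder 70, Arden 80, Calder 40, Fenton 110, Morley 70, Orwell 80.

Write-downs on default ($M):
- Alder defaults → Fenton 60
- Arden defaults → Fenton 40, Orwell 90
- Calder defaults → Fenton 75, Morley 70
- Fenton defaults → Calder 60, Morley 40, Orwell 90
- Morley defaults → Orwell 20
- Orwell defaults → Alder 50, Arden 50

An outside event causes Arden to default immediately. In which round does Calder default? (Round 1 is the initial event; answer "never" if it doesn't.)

never

Round 1 — Arden defaults (initial).
  Fenton: +40 → 40 < 110
  Orwell: +90 → 90 ≥ 80
Round 2 — Orwell defaults.
  Alder: +50 → 50 < 70
No further defaults.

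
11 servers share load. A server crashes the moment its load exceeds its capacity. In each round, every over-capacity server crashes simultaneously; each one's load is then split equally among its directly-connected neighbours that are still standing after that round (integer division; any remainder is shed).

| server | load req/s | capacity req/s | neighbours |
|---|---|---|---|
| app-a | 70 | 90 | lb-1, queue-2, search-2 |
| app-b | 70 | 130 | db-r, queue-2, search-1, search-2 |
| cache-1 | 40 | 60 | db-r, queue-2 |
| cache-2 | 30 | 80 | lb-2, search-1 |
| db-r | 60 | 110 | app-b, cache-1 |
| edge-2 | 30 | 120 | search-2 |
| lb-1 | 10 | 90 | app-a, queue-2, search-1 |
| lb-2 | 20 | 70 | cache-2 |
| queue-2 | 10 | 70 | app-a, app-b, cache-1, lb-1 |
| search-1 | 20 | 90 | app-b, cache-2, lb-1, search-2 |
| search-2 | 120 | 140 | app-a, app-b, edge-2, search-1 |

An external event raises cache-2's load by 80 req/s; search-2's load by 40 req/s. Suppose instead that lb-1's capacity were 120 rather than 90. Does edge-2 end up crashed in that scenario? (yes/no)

With lb-1's capacity at 120:
Round 1 — cache-2 at 110 > 80; search-2 at 160 > 140. cache-2, search-2 crash.
  cache-2 sheds 110 req/s to lb-2, search-1: 55 each.
    lb-2: 20+55 = 75 > 70
    search-1: 20+55 = 75 ≤ 90
  search-2 sheds 160 req/s to app-a, app-b, edge-2, search-1: 40 each.
    app-a: 70+40 = 110 > 90
    app-b: 70+40 = 110 ≤ 130
    edge-2: 30+40 = 70 ≤ 120
    search-1: 75+40 = 115 > 90
Round 2 — app-a, lb-2, search-1 crash.
  app-a sheds 110 req/s to lb-1, queue-2: 55 each.
    lb-1: 10+55 = 65 ≤ 120
    queue-2: 10+55 = 65 ≤ 70
  lb-2 sheds 75 req/s: no online neighbours, lost.
  search-1 sheds 115 req/s to app-b, lb-1: 57 each (1 lost).
    app-b: 110+57 = 167 > 130
    lb-1: 65+57 = 122 > 120
Round 3 — app-b, lb-1 crash.
  app-b sheds 167 req/s to db-r, queue-2: 83 each (1 lost).
    db-r: 60+83 = 143 > 110
    queue-2: 65+83 = 148 > 70
  lb-1 sheds 122 req/s to queue-2: 122 each.
    queue-2: 148+122 = 270 > 70
Round 4 — db-r, queue-2 crash.
  db-r sheds 143 req/s to cache-1: 143 each.
    cache-1: 40+143 = 183 > 60
  queue-2 sheds 270 req/s to cache-1: 270 each.
    cache-1: 183+270 = 453 > 60
Round 5 — cache-1 crashes.
  cache-1 sheds 453 req/s: no online neighbours, lost.
No further crashes.

no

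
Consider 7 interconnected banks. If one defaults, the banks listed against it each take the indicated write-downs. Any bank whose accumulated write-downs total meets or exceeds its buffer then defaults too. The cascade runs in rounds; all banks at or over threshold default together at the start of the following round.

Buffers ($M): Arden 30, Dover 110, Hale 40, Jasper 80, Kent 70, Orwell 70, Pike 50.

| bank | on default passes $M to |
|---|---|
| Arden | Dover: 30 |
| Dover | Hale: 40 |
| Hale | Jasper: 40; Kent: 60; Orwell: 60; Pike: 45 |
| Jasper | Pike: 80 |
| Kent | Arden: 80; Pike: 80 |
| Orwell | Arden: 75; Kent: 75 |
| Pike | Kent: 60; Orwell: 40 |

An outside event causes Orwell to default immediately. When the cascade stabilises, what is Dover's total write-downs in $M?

30

Round 1 — Orwell defaults (initial).
  Arden: +75 → 75 ≥ 30
  Kent: +75 → 75 ≥ 70
Round 2 — Arden, Kent default.
  Dover: +30 → 30 < 110
  Pike: +80 → 80 ≥ 50
Round 3 — Pike defaults.
No further defaults.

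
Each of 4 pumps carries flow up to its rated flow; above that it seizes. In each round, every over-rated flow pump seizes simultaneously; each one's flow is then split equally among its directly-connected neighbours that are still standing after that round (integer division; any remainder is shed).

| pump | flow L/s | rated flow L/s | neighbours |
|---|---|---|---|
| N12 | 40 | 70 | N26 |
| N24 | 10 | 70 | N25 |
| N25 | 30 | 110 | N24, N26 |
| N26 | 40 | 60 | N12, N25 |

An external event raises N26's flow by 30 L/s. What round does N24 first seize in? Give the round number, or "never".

never

Round 1 — N26 at 70 > 60. N26 seizes.
  N26 sheds 70 L/s to N12, N25: 35 each.
    N12: 40+35 = 75 > 70
    N25: 30+35 = 65 ≤ 110
Round 2 — N12 seizes.
  N12 sheds 75 L/s: no online neighbours, lost.
No further seizures.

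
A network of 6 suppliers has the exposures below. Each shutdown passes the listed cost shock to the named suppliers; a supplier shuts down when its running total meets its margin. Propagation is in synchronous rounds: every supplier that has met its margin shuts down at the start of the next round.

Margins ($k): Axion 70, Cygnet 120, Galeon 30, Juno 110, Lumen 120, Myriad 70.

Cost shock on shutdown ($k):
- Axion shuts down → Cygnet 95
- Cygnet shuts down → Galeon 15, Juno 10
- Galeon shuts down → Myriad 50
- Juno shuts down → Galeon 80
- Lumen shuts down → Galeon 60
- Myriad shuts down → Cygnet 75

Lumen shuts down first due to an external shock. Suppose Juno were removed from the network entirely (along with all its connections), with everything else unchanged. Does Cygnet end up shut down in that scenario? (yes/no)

With Juno removed:
Round 1 — Lumen shuts down (initial).
  Galeon: +60 → 60 ≥ 30
Round 2 — Galeon shuts down.
  Myriad: +50 → 50 < 70
No further shutdowns.

no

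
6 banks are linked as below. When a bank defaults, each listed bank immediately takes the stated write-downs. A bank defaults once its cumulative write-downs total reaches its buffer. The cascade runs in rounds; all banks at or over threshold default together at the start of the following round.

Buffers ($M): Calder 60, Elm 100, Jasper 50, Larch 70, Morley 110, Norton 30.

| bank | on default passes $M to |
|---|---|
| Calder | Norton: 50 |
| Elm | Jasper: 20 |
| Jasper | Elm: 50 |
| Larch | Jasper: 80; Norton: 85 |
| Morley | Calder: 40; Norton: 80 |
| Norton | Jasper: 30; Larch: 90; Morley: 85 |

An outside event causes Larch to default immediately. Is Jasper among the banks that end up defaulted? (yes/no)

yes

Round 1 — Larch defaults (initial).
  Jasper: +80 → 80 ≥ 50
  Norton: +85 → 85 ≥ 30
Round 2 — Jasper, Norton default.
  Elm: +50 → 50 < 100
  Morley: +85 → 85 < 110
No further defaults.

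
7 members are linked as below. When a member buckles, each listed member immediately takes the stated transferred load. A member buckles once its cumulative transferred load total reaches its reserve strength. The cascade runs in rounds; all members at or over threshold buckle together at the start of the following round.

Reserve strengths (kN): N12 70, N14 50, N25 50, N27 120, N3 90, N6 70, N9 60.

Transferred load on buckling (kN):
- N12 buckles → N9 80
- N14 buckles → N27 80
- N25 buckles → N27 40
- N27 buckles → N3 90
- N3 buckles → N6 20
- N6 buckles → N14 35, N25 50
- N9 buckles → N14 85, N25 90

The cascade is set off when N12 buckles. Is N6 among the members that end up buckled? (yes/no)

Round 1 — N12 buckles (initial).
  N9: +80 → 80 ≥ 60
Round 2 — N9 buckles.
  N14: +85 → 85 ≥ 50
  N25: +90 → 90 ≥ 50
Round 3 — N14, N25 buckle.
  N27: +80+40 → 120 ≥ 120
Round 4 — N27 buckles.
  N3: +90 → 90 ≥ 90
Round 5 — N3 buckles.
  N6: +20 → 20 < 70
No further bucklings.

no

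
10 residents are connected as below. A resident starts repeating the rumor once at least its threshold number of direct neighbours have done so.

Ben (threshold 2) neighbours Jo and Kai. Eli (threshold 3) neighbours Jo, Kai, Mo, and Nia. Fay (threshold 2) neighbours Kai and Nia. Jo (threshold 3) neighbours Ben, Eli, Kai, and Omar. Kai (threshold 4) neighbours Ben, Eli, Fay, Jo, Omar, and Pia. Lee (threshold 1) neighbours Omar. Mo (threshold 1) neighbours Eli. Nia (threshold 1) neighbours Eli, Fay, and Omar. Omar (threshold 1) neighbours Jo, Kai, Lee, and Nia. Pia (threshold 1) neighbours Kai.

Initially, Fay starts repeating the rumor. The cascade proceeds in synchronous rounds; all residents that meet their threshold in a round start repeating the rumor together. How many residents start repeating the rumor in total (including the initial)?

Round 1 — Fay starts repeating the rumor (initial).
Round 2 — checking thresholds:
  Kai: 1 of 6 neighbours < 4, below threshold.
  Nia: 1 of 3 neighbours ≥ 1, starts repeating the rumor.
Round 3 — checking thresholds:
  Eli: 1 of 4 neighbours < 3, below threshold.
  Kai: 1 of 6 neighbours < 4, below threshold.
  Omar: 1 of 4 neighbours ≥ 1, starts repeating the rumor.
Round 4 — checking thresholds:
  Eli: 1 of 4 neighbours < 3, below threshold.
  Jo: 1 of 4 neighbours < 3, below threshold.
  Kai: 2 of 6 neighbours < 4, below threshold.
  Lee: 1 of 1 neighbours ≥ 1, starts repeating the rumor.
Round 5 — no new spreads; cascade stops.

4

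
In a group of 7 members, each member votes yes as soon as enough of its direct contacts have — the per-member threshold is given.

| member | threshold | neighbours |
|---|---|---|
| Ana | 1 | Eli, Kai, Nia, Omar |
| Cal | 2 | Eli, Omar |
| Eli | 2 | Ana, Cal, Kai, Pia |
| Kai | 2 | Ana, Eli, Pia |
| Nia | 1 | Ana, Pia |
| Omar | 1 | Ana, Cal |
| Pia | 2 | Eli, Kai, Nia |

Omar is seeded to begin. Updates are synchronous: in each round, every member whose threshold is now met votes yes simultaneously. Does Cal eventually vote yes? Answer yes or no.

no

Round 1 — Omar votes yes (initial).
Round 2 — checking thresholds:
  Ana: 1 of 4 neighbours ≥ 1, votes yes.
  Cal: 1 of 2 neighbours < 2, holds.
Round 3 — checking thresholds:
  Cal: 1 of 2 neighbours < 2, holds.
  Eli: 1 of 4 neighbours < 2, holds.
  Kai: 1 of 3 neighbours < 2, holds.
  Nia: 1 of 2 neighbours ≥ 1, votes yes.
Round 4 — no new yes votes; cascade stops.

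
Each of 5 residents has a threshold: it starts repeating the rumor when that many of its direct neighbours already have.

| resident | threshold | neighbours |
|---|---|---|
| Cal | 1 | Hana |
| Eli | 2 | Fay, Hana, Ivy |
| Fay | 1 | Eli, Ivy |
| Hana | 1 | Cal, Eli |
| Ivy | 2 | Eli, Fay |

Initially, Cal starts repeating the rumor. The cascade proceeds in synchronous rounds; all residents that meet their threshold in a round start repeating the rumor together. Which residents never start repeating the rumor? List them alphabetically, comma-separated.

Eli, Fay, Ivy

Round 1 — Cal starts repeating the rumor (initial).
Round 2 — checking thresholds:
  Hana: 1 of 2 neighbours ≥ 1, starts repeating the rumor.
Round 3 — no new spreads; cascade stops.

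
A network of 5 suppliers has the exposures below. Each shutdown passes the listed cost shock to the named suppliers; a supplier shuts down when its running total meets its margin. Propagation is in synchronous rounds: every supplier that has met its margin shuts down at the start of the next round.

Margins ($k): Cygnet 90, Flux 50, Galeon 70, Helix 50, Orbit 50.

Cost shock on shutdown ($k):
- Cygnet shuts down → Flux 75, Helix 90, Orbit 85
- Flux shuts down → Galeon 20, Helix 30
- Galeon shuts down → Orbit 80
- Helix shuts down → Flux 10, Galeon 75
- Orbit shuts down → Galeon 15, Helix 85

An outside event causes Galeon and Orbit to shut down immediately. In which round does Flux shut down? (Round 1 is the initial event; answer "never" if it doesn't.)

Round 1 — Galeon, Orbit shut down (initial).
  Helix: +85 → 85 ≥ 50
Round 2 — Helix shuts down.
  Flux: +10 → 10 < 50
No further shutdowns.

never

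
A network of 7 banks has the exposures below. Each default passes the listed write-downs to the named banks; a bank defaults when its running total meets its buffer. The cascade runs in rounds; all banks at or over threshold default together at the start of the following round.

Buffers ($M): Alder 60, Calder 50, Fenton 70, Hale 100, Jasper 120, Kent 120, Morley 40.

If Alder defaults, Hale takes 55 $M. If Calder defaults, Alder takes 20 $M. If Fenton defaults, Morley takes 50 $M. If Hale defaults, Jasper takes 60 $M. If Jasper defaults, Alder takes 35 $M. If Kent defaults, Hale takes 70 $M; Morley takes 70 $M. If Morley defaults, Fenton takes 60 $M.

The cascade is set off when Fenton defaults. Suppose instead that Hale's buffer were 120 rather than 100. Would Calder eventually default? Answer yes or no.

no

With Hale's buffer at 120:
Round 1 — Fenton defaults (initial).
  Morley: +50 → 50 ≥ 40
Round 2 — Morley defaults.
No further defaults.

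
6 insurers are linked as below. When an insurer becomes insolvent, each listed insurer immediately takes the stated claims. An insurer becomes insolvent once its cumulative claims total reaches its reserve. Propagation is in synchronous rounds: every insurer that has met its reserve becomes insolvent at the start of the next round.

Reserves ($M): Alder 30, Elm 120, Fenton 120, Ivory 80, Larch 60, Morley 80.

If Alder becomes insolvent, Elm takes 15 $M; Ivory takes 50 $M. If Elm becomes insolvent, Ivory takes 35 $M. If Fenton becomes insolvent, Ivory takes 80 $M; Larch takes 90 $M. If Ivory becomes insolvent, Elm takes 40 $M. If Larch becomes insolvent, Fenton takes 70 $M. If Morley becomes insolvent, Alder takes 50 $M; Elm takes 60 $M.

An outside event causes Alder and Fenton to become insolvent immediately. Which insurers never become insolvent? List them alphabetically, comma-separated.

Elm, Morley

Round 1 — Alder, Fenton become insolvent (initial).
  Elm: +15 → 15 < 120
  Ivory: +50+80 → 130 ≥ 80
  Larch: +90 → 90 ≥ 60
Round 2 — Ivory, Larch become insolvent.
  Elm: +40 → 55 < 120
No further insolvencies.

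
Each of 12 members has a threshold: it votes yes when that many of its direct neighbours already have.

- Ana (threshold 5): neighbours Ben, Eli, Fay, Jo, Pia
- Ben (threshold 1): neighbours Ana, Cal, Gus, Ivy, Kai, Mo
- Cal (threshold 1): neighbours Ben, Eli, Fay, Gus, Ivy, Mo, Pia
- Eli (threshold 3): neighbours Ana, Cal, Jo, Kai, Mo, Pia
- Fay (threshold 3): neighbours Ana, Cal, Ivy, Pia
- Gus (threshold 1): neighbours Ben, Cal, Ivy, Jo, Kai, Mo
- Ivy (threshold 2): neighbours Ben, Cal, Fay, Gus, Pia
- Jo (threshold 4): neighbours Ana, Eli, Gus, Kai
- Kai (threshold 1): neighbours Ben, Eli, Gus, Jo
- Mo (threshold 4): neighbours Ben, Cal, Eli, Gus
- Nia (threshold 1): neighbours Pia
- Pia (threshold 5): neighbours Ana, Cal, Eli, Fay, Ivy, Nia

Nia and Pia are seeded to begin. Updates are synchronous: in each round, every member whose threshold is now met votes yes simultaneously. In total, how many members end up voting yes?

Round 1 — Nia, Pia vote yes (initial).
Round 2 — checking thresholds:
  Ana: 1 of 5 neighbours < 5, holds.
  Cal: 1 of 7 neighbours ≥ 1, votes yes.
  Eli: 1 of 6 neighbours < 3, holds.
  Fay: 1 of 4 neighbours < 3, holds.
  Ivy: 1 of 5 neighbours < 2, holds.
Round 3 — checking thresholds:
  Ana: 1 of 5 neighbours < 5, holds.
  Ben: 1 of 6 neighbours ≥ 1, votes yes.
  Eli: 2 of 6 neighbours < 3, holds.
  Fay: 2 of 4 neighbours < 3, holds.
  Gus: 1 of 6 neighbours ≥ 1, votes yes.
  Ivy: 2 of 5 neighbours ≥ 2, votes yes.
  Mo: 1 of 4 neighbours < 4, holds.
Round 4 — checking thresholds:
  Ana: 2 of 5 neighbours < 5, holds.
  Eli: 2 of 6 neighbours < 3, holds.
  Fay: 3 of 4 neighbours ≥ 3, votes yes.
  Jo: 1 of 4 neighbours < 4, holds.
  Kai: 2 of 4 neighbours ≥ 1, votes yes.
  Mo: 3 of 4 neighbours < 4, holds.
Round 5 — checking thresholds:
  Ana: 3 of 5 neighbours < 5, holds.
  Eli: 3 of 6 neighbours ≥ 3, votes yes.
  Jo: 2 of 4 neighbours < 4, holds.
  Mo: 3 of 4 neighbours < 4, holds.
Round 6 — checking thresholds:
  Ana: 4 of 5 neighbours < 5, holds.
  Jo: 3 of 4 neighbours < 4, holds.
  Mo: 4 of 4 neighbours ≥ 4, votes yes.
Round 7 — no new yes votes; cascade stops.

10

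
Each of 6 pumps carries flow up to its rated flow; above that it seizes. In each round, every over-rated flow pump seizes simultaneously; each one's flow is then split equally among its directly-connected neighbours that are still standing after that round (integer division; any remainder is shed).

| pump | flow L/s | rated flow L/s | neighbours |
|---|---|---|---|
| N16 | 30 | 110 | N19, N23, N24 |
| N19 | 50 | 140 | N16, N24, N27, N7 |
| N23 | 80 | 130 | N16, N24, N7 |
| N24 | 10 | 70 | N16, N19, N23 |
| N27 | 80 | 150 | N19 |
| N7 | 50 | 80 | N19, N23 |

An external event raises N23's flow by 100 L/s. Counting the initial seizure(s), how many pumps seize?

Round 1 — N23 at 180 > 130. N23 seizes.
  N23 sheds 180 L/s to N16, N24, N7: 60 each.
    N16: 30+60 = 90 ≤ 110
    N24: 10+60 = 70 ≤ 70
    N7: 50+60 = 110 > 80
Round 2 — N7 seizes.
  N7 sheds 110 L/s to N19: 110 each.
    N19: 50+110 = 160 > 140
Round 3 — N19 seizes.
  N19 sheds 160 L/s to N16, N24, N27: 53 each (1 lost).
    N16: 90+53 = 143 > 110
    N24: 70+53 = 123 > 70
    N27: 80+53 = 133 ≤ 150
Round 4 — N16, N24 seize.
  N16 sheds 143 L/s: no online neighbours, lost.
  N24 sheds 123 L/s: no online neighbours, lost.
No further seizures.

5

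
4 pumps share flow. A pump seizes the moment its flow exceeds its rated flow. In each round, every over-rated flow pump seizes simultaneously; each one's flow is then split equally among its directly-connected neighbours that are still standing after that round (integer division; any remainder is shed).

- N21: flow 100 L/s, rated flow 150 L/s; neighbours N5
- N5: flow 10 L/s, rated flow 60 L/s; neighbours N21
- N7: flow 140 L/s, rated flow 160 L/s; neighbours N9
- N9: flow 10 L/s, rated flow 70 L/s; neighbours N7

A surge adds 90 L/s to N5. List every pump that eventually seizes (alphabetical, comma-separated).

N21, N5

Round 1 — N5 at 100 > 60. N5 seizes.
  N5 sheds 100 L/s to N21: 100 each.
    N21: 100+100 = 200 > 150
Round 2 — N21 seizes.
  N21 sheds 200 L/s: no online neighbours, lost.
No further seizures.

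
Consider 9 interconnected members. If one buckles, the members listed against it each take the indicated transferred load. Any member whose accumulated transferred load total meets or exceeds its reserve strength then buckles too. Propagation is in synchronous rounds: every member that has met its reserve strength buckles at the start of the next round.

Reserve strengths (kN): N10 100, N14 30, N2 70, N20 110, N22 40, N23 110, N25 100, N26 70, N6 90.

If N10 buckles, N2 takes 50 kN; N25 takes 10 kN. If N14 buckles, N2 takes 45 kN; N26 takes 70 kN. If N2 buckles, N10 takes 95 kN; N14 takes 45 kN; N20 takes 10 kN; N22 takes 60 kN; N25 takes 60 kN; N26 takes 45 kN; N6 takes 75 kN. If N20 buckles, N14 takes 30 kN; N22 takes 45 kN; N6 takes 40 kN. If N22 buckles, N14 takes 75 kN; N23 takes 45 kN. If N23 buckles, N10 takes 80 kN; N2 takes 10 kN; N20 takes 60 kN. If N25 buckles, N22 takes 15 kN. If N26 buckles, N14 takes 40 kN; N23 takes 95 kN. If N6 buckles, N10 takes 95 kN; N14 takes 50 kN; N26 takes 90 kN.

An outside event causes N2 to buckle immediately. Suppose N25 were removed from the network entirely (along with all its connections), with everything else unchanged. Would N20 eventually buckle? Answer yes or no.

no

With N25 removed:
Round 1 — N2 buckles (initial).
  N10: +95 → 95 < 100
  N14: +45 → 45 ≥ 30
  N20: +10 → 10 < 110
  N22: +60 → 60 ≥ 40
  N26: +45 → 45 < 70
  N6: +75 → 75 < 90
Round 2 — N14, N22 buckle.
  N23: +45 → 45 < 110
  N26: +70 → 115 ≥ 70
Round 3 — N26 buckles.
  N23: +95 → 140 ≥ 110
Round 4 — N23 buckles.
  N10: +80 → 175 ≥ 100
  N20: +60 → 70 < 110
Round 5 — N10 buckles.
No further bucklings.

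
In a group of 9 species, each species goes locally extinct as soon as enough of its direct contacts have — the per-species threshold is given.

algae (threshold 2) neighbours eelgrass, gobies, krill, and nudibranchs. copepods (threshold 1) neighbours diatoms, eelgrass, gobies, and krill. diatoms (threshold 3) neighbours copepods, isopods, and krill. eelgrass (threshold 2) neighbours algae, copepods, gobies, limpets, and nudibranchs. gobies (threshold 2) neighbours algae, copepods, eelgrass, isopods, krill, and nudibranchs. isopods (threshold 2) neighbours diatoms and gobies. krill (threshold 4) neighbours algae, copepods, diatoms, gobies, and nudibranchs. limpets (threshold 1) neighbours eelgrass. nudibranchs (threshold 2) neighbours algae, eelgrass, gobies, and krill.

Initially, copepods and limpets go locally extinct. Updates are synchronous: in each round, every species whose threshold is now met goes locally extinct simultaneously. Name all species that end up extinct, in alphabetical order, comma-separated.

Round 1 — copepods, limpets go locally extinct (initial).
Round 2 — checking thresholds:
  diatoms: 1 of 3 neighbours < 3, holds.
  eelgrass: 2 of 5 neighbours ≥ 2, goes locally extinct.
  gobies: 1 of 6 neighbours < 2, holds.
  krill: 1 of 5 neighbours < 4, holds.
Round 3 — checking thresholds:
  algae: 1 of 4 neighbours < 2, holds.
  diatoms: 1 of 3 neighbours < 3, holds.
  gobies: 2 of 6 neighbours ≥ 2, goes locally extinct.
  krill: 1 of 5 neighbours < 4, holds.
  nudibranchs: 1 of 4 neighbours < 2, holds.
Round 4 — checking thresholds:
  algae: 2 of 4 neighbours ≥ 2, goes locally extinct.
  diatoms: 1 of 3 neighbours < 3, holds.
  isopods: 1 of 2 neighbours < 2, holds.
  krill: 2 of 5 neighbours < 4, holds.
  nudibranchs: 2 of 4 neighbours ≥ 2, goes locally extinct.
Round 5 — checking thresholds:
  diatoms: 1 of 3 neighbours < 3, holds.
  isopods: 1 of 2 neighbours < 2, holds.
  krill: 4 of 5 neighbours ≥ 4, goes locally extinct.
Round 6 — no new extinctions; cascade stops.

algae, copepods, eelgrass, gobies, krill, limpets, nudibranchs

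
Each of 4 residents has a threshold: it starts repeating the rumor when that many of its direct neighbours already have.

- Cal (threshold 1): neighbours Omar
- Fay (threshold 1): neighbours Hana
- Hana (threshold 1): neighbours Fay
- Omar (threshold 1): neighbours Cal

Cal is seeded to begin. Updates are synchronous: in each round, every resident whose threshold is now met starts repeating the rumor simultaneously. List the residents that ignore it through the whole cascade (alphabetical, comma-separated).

Fay, Hana

Round 1 — Cal starts repeating the rumor (initial).
Round 2 — checking thresholds:
  Omar: 1 of 1 neighbours ≥ 1, starts repeating the rumor.
Round 3 — no new spreads; cascade stops.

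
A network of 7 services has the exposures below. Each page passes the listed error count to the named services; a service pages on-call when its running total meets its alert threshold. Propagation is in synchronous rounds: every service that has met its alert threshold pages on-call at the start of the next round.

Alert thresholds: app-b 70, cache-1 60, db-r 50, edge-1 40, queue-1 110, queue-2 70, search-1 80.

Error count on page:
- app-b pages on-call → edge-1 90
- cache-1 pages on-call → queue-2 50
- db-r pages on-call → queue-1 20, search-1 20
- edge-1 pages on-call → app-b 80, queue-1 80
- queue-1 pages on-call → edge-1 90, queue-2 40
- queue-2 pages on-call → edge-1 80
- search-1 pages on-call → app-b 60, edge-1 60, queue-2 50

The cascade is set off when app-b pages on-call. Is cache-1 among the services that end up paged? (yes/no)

Round 1 — app-b pages on-call (initial).
  edge-1: +90 → 90 ≥ 40
Round 2 — edge-1 pages on-call.
  queue-1: +80 → 80 < 110
No further pages.

no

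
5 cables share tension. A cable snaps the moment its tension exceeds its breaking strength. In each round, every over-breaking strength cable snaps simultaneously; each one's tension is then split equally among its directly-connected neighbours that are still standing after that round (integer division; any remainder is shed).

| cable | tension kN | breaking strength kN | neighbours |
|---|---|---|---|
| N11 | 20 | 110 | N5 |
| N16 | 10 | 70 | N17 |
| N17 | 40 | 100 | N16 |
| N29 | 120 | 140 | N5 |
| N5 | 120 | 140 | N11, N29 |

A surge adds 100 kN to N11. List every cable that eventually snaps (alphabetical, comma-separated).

Round 1 — N11 at 120 > 110. N11 snaps.
  N11 sheds 120 kN to N5: 120 each.
    N5: 120+120 = 240 > 140
Round 2 — N5 snaps.
  N5 sheds 240 kN to N29: 240 each.
    N29: 120+240 = 360 > 140
Round 3 — N29 snaps.
  N29 sheds 360 kN: no online neighbours, lost.
No further breaks.

N11, N29, N5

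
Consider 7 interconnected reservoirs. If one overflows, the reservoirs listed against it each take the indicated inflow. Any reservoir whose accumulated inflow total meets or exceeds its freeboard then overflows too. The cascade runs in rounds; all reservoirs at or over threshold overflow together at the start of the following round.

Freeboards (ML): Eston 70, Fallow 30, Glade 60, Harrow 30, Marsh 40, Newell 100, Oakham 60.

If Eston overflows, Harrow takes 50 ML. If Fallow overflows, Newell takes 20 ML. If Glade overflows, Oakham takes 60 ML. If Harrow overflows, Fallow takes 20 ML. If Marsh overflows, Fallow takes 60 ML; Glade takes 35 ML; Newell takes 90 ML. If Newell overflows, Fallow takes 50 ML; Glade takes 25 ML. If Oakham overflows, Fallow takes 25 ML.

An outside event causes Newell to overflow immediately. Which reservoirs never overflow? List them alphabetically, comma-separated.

Round 1 — Newell overflows (initial).
  Fallow: +50 → 50 ≥ 30
  Glade: +25 → 25 < 60
Round 2 — Fallow overflows.
No further overflows.

Eston, Glade, Harrow, Marsh, Oakham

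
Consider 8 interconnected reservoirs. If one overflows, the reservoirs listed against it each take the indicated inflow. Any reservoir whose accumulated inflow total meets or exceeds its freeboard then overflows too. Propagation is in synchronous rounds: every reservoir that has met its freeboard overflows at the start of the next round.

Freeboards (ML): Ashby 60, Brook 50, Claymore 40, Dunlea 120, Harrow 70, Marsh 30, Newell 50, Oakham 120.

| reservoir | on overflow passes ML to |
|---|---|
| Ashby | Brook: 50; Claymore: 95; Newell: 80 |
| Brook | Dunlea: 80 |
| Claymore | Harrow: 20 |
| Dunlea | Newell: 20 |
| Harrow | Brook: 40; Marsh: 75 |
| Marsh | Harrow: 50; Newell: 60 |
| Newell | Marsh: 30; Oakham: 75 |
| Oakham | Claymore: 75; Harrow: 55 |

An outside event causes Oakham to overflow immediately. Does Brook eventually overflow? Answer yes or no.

Round 1 — Oakham overflows (initial).
  Claymore: +75 → 75 ≥ 40
  Harrow: +55 → 55 < 70
Round 2 — Claymore overflows.
  Harrow: +20 → 75 ≥ 70
Round 3 — Harrow overflows.
  Brook: +40 → 40 < 50
  Marsh: +75 → 75 ≥ 30
Round 4 — Marsh overflows.
  Newell: +60 → 60 ≥ 50
Round 5 — Newell overflows.
No further overflows.

no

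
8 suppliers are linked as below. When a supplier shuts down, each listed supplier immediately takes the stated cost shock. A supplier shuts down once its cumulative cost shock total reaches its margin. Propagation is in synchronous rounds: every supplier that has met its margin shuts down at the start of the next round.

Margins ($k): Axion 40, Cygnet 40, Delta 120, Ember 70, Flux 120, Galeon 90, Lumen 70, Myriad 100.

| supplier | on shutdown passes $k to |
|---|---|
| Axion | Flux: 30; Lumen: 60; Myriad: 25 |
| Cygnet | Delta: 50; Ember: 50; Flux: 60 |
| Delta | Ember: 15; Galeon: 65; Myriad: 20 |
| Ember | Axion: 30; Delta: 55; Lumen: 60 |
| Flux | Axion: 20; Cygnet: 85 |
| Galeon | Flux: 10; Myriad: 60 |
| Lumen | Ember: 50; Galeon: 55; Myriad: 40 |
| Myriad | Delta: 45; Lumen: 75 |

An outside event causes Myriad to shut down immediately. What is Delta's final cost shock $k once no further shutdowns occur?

Round 1 — Myriad shuts down (initial).
  Delta: +45 → 45 < 120
  Lumen: +75 → 75 ≥ 70
Round 2 — Lumen shuts down.
  Ember: +50 → 50 < 70
  Galeon: +55 → 55 < 90
No further shutdowns.

45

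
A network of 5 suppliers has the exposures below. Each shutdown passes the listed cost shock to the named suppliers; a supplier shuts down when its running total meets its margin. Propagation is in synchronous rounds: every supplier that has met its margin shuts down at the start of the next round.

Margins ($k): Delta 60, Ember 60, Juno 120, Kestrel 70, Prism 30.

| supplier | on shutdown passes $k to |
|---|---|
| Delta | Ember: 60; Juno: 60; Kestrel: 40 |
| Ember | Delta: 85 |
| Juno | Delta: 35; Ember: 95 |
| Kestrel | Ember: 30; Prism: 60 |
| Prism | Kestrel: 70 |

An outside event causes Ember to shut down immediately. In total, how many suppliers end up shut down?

2

Round 1 — Ember shuts down (initial).
  Delta: +85 → 85 ≥ 60
Round 2 — Delta shuts down.
  Juno: +60 → 60 < 120
  Kestrel: +40 → 40 < 70
No further shutdowns.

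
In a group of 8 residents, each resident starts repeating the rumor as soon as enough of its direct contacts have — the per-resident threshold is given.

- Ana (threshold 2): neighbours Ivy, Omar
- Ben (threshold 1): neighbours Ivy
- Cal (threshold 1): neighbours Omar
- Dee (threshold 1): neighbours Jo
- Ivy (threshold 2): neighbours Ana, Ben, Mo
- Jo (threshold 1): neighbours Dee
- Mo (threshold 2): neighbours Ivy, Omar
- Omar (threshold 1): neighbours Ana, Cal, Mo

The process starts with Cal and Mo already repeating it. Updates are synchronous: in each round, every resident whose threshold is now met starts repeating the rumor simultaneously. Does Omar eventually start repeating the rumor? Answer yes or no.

Round 1 — Cal, Mo start repeating the rumor (initial).
Round 2 — checking thresholds:
  Ivy: 1 of 3 neighbours < 2, below threshold.
  Omar: 2 of 3 neighbours ≥ 1, starts repeating the rumor.
Round 3 — no new spreads; cascade stops.

yes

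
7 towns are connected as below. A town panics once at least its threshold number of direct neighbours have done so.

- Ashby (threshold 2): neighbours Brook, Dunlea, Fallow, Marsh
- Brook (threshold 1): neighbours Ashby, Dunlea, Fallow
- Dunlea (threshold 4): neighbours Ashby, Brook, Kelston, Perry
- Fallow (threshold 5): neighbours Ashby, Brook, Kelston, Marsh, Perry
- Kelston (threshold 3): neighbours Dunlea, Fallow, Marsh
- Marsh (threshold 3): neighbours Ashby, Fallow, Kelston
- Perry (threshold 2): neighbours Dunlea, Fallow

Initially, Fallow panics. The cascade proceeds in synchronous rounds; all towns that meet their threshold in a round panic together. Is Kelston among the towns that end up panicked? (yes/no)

Round 1 — Fallow panics (initial).
Round 2 — checking thresholds:
  Ashby: 1 of 4 neighbours < 2, holds.
  Brook: 1 of 3 neighbours ≥ 1, panics.
  Kelston: 1 of 3 neighbours < 3, holds.
  Marsh: 1 of 3 neighbours < 3, holds.
  Perry: 1 of 2 neighbours < 2, holds.
Round 3 — checking thresholds:
  Ashby: 2 of 4 neighbours ≥ 2, panics.
  Dunlea: 1 of 4 neighbours < 4, holds.
  Kelston: 1 of 3 neighbours < 3, holds.
  Marsh: 1 of 3 neighbours < 3, holds.
  Perry: 1 of 2 neighbours < 2, holds.
Round 4 — no new panics; cascade stops.

no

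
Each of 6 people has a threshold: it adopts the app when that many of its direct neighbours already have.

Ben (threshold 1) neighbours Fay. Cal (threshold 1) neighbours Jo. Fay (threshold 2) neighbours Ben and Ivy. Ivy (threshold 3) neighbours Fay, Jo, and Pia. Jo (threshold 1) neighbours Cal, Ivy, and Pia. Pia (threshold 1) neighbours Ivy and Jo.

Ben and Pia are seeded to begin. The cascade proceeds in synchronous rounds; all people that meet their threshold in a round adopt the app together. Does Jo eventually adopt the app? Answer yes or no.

yes

Round 1 — Ben, Pia adopt the app (initial).
Round 2 — checking thresholds:
  Fay: 1 of 2 neighbours < 2, not yet.
  Ivy: 1 of 3 neighbours < 3, not yet.
  Jo: 1 of 3 neighbours ≥ 1, adopts the app.
Round 3 — checking thresholds:
  Cal: 1 of 1 neighbours ≥ 1, adopts the app.
  Fay: 1 of 2 neighbours < 2, not yet.
  Ivy: 2 of 3 neighbours < 3, not yet.
Round 4 — no new adoptions; cascade stops.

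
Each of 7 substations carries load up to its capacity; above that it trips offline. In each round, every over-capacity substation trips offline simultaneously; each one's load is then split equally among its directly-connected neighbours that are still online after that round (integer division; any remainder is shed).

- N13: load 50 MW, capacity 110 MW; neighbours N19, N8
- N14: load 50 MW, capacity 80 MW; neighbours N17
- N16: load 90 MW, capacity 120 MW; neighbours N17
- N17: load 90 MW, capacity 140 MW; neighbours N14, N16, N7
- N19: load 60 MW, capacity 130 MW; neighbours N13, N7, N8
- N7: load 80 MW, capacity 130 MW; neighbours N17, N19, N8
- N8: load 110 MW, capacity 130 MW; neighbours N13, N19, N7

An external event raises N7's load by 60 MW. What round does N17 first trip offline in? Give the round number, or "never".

Round 1 — N7 at 140 > 130. N7 trips offline.
  N7 sheds 140 MW to N17, N19, N8: 46 each (2 lost).
    N17: 90+46 = 136 ≤ 140
    N19: 60+46 = 106 ≤ 130
    N8: 110+46 = 156 > 130
Round 2 — N8 trips offline.
  N8 sheds 156 MW to N13, N19: 78 each.
    N13: 50+78 = 128 > 110
    N19: 106+78 = 184 > 130
Round 3 — N13, N19 trip offline.
  N13 sheds 128 MW: no online neighbours, lost.
  N19 sheds 184 MW: no online neighbours, lost.
No further trips.

never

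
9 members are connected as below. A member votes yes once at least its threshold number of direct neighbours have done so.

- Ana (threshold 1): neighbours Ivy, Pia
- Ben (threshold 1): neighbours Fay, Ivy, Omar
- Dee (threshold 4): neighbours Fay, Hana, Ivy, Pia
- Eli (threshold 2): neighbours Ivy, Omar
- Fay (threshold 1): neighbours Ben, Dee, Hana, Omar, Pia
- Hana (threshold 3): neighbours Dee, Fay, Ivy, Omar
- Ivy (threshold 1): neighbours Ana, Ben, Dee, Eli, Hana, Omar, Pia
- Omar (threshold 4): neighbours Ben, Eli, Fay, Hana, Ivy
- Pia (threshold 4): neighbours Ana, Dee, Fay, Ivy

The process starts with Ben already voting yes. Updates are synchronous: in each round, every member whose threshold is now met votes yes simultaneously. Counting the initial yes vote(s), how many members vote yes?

4

Round 1 — Ben votes yes (initial).
Round 2 — checking thresholds:
  Fay: 1 of 5 neighbours ≥ 1, votes yes.
  Ivy: 1 of 7 neighbours ≥ 1, votes yes.
  Omar: 1 of 5 neighbours < 4, not yet.
Round 3 — checking thresholds:
  Ana: 1 of 2 neighbours ≥ 1, votes yes.
  Dee: 2 of 4 neighbours < 4, not yet.
  Eli: 1 of 2 neighbours < 2, not yet.
  Hana: 2 of 4 neighbours < 3, not yet.
  Omar: 3 of 5 neighbours < 4, not yet.
  Pia: 2 of 4 neighbours < 4, not yet.
Round 4 — no new yes votes; cascade stops.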